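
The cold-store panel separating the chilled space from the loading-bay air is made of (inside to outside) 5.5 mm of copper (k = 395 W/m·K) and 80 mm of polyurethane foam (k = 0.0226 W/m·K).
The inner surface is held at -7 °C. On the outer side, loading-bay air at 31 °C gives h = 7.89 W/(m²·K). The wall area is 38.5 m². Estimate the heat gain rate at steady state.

Q ≈ 399 W

Treating each layer as a thermal resistance in series:
R_copper = L/(kA) = 0.0055/(395×38.5) = 3.617×10^-7 K/W
R_polyurethane foam = L/(kA) = 0.08/(0.0226×38.5) = 0.09194 K/W
R_outer film = 1/(h_o·A) = 1/(7.89×38.5) = 0.003292 K/W
R_total = 0.09524 K/W
Q = ΔT / R_total = 38 / 0.09524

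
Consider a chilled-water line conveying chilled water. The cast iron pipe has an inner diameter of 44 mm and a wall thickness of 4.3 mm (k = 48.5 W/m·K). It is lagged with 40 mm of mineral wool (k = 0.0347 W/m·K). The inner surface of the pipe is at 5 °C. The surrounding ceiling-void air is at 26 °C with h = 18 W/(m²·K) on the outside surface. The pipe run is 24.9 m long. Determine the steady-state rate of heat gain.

Per-layer cylindrical resistances, series-summed:
R_cast iron pipe wall = ln(26.3/22)/(2π×48.5×24.9) = 2.353×10^-5 K/W
R_mineral wool = ln(66.3/26.3)/(2π×0.0347×24.9) = 0.1703 K/W
R_outer film = 1/(h_o·2πr_oL) = 1/(18×2π×0.0663×24.9) = 0.005356 K/W
R_total = 0.1757 K/W
Q = ΔT/R_total = 21/0.1757

Q ≈ 120 W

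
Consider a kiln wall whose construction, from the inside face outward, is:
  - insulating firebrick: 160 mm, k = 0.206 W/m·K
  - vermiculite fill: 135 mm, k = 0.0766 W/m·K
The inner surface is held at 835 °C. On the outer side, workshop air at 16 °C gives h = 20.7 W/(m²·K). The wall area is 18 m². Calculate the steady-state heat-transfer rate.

Q ≈ 5700 W

Series thermal resistances:
R_insulating firebrick = L/(kA) = 0.16/(0.206×18) = 0.04315 K/W
R_vermiculite fill = L/(kA) = 0.135/(0.0766×18) = 0.09791 K/W
R_outer film = 1/(h_o·A) = 1/(20.7×18) = 0.002684 K/W
R_total = 0.1437 K/W
Q = ΔT / R_total = 819 / 0.1437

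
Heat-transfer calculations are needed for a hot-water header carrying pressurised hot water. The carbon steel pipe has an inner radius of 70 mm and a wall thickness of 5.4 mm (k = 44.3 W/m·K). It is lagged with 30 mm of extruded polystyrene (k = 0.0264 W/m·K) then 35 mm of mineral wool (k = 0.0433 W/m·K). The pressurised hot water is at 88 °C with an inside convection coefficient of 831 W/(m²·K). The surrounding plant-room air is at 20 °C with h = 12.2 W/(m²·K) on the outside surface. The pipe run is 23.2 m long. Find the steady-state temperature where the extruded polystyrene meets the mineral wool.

Cylindrical conduction, so R = ln(r₂/r₁)/(2πkL) per layer, in series:
R_inner film = 1/(h_i·2πr₁L) = 1/(831×2π×0.07×23.2) = 1.179×10^-4 K/W
R_carbon steel pipe wall = ln(75.4/70)/(2π×44.3×23.2) = 1.151×10^-5 K/W
R_extruded polystyrene = ln(105.4/75.4)/(2π×0.0264×23.2) = 0.08704 K/W
R_mineral wool = ln(140.4/105.4)/(2π×0.0433×23.2) = 0.04543 K/W
R_outer film = 1/(h_o·2πr_oL) = 1/(12.2×2π×0.1404×23.2) = 0.004005 K/W
R_total = 0.1366 K/W
Q = ΔT/R_total = 68/0.1366
Q = 498 W
T_interface = T_inner − Q·ΣR(inner→interface) = 88 − 498×0.08717

T ≈ 44.6 °C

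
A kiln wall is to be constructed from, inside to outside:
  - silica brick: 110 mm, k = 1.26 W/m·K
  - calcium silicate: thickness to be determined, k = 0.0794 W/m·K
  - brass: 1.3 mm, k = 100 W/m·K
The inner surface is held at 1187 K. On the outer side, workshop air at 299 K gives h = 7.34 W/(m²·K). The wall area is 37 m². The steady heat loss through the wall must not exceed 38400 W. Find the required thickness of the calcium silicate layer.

Using the resistance-network approach (series):
R_silica brick = L/(kA) = 0.11/(1.26×37) = 0.00236 K/W
R_brass = L/(kA) = 0.0013/(100×37) = 3.514×10^-7 K/W
R_outer film = 1/(h_o·A) = 1/(7.34×37) = 0.003682 K/W
Sum of the known resistances R_other = 0.006042 K/W
Required total resistance R_tot = ΔT/Q_allow = 888/38400 = 0.02312 K/W
R_calcium silicate = R_tot − R_other = 0.01708 K/W
L = R·k·A = 0.01708×0.0794×37

L ≈ 50.2 mm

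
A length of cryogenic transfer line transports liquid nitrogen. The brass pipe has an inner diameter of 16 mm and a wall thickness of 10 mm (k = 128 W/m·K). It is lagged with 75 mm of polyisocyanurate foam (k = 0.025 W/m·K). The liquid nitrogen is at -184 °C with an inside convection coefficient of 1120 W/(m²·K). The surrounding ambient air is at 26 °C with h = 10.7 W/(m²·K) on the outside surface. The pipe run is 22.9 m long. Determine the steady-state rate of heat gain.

Q ≈ 452 W

Radial resistances (cylindrical: R_cond = ln(r_o/r_i)/(2πkL), R_conv = 1/(h·2πrL)):
R_inner film = 1/(h_i·2πr₁L) = 1/(1120×2π×0.008×22.9) = 7.757×10^-4 K/W
R_brass pipe wall = ln(18/8)/(2π×128×22.9) = 4.403×10^-5 K/W
R_polyisocyanurate foam = ln(93/18)/(2π×0.025×22.9) = 0.4565 K/W
R_outer film = 1/(h_o·2πr_oL) = 1/(10.7×2π×0.093×22.9) = 0.006984 K/W
R_total = 0.4643 K/W
Q = ΔT/R_total = 210/0.4643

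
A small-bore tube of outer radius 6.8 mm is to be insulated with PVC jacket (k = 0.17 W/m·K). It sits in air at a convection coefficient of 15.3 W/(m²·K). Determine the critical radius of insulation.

For a cylinder r_cr = k/h = 0.17/15.3
r_cr = 11.1 mm; since the bare radius (6.8 mm) is below r_cr, adding a thin layer of insulation will *increase* heat loss.

r_cr ≈ 11.1 mm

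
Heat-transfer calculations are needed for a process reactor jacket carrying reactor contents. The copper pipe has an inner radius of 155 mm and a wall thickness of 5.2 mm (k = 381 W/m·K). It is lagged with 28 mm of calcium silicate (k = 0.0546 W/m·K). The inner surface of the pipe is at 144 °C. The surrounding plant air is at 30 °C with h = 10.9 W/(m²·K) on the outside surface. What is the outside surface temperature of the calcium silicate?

Treating each annulus and film as a series resistance:
R_copper pipe wall = ln(160.2/155)/(2π×381×1) = 1.378×10^-5 K/W
R_calcium silicate = ln(188.2/160.2)/(2π×0.0546×1) = 0.4695 K/W
R_outer film = 1/(h_o·2πr_oL) = 1/(10.9×2π×0.1882×1) = 0.07758 K/W
R_total = 0.5471 K/W
Q = ΔT/R_total = 114/0.5471
Q = 208 W/m
T_interface = T_inner − Q·ΣR(inner→interface) = 144 − 208×0.4696

T ≈ 46.2 °C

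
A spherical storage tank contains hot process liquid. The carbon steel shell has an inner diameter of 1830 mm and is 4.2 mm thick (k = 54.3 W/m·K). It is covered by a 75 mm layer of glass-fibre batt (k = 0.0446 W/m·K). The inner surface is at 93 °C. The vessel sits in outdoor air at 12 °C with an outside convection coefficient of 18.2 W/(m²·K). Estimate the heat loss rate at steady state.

For a spherical shell R = (1/r₁ − 1/r₂)/(4πk); film R = 1/(h·4πr²). In series:
R_carbon steel shell = (1/0.915 − 1/0.9192)/(4π×54.3) = 7.318×10^-6 K/W
R_glass-fibre batt = (1/0.9192 − 1/0.9942)/(4π×0.0446) = 0.1464 K/W
R_outer film = 1/(h·4πr_o²) = 1/(18.2×4π×0.9942²) = 0.004424 K/W
R_total = 0.1509 K/W
Q = ΔT/R_total = 81/0.1509

Q ≈ 537 W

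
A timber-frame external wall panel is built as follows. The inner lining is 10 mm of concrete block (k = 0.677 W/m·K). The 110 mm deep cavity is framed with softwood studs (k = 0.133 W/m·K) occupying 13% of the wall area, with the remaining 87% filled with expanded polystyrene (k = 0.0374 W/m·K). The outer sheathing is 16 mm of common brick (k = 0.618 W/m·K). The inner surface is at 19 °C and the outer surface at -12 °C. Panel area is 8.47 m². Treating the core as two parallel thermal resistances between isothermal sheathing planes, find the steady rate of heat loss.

Sheathing layers in series; stud and cavity paths in parallel between them.
R_inner = 0.01/(0.677×8.47) = 0.001744 K/W
R_stud  = 0.11/(0.133×0.13×8.47) = 0.7511 K/W
R_cav   = 0.11/(0.0374×0.87×8.47) = 0.3991 K/W
1/R_core = 1/R_stud + 1/R_cav → R_core = 0.2606 K/W
R_outer = 0.016/(0.618×8.47) = 0.003057 K/W
R_total = 0.2654 K/W
Q = ΔT/R_total = 31/0.2654

Q ≈ 117 W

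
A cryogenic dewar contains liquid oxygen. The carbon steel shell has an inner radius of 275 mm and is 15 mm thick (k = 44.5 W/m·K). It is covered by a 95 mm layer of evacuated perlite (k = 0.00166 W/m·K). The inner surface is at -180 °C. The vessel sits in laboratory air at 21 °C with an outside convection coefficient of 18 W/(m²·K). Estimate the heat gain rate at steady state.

Q ≈ 4.92 W

Spherical conduction: R = (1/r_in − 1/r_out)/(4πk) per layer; series-sum.
R_carbon steel shell = (1/0.275 − 1/0.29)/(4π×44.5) = 3.363×10^-4 K/W
R_evacuated perlite = (1/0.29 − 1/0.385)/(4π×0.00166) = 40.79 K/W
R_outer film = 1/(h·4πr_o²) = 1/(18×4π×0.385²) = 0.02983 K/W
R_total = 40.82 K/W
Q = ΔT/R_total = 201/40.82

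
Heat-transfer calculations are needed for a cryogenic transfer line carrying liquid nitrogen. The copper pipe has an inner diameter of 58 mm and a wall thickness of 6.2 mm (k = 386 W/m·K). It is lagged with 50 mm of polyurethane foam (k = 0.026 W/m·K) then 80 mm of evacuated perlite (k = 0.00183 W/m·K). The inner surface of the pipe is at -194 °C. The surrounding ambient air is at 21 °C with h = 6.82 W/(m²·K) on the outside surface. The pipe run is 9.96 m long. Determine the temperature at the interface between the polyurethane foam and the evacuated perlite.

For a radial system each layer contributes R = ln(r_out/r_in)/(2πkL); films add R = 1/(hA).
R_copper pipe wall = ln(35.2/29)/(2π×386×9.96) = 8.021×10^-6 K/W
R_polyurethane foam = ln(85.2/35.2)/(2π×0.026×9.96) = 0.5433 K/W
R_evacuated perlite = ln(165.2/85.2)/(2π×0.00183×9.96) = 5.782 K/W
R_outer film = 1/(h_o·2πr_oL) = 1/(6.82×2π×0.1652×9.96) = 0.01418 K/W
R_total = 6.339 K/W
Q = ΔT/R_total = 215/6.339
Q = 33.9 W
T_interface = T_inner + Q·ΣR(inner→interface) = -194 + 33.9×0.5433

T ≈ -176 °C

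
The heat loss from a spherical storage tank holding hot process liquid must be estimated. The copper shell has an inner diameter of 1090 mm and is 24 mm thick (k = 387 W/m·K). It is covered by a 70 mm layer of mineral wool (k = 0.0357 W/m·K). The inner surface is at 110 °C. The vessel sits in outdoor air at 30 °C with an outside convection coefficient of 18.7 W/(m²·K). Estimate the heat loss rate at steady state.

Q ≈ 182 W

Spherical conduction: R = (1/r_in − 1/r_out)/(4πk) per layer; series-sum.
R_copper shell = (1/0.545 − 1/0.569)/(4π×387) = 1.591×10^-5 K/W
R_mineral wool = (1/0.569 − 1/0.639)/(4π×0.0357) = 0.4291 K/W
R_outer film = 1/(h·4πr_o²) = 1/(18.7×4π×0.639²) = 0.01042 K/W
R_total = 0.4396 K/W
Q = ΔT/R_total = 80/0.4396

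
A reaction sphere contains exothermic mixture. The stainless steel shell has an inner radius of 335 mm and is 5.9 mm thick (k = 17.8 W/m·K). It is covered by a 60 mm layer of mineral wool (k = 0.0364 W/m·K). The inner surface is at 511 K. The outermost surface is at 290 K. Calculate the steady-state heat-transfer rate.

Q ≈ 230 W

Radial (spherical) resistances in series:
R_stainless steel shell = (1/0.335 − 1/0.3409)/(4π×17.8) = 2.31×10^-4 K/W
R_mineral wool = (1/0.3409 − 1/0.4009)/(4π×0.0364) = 0.9598 K/W
R_total = 0.96 K/W
Q = ΔT/R_total = 221/0.96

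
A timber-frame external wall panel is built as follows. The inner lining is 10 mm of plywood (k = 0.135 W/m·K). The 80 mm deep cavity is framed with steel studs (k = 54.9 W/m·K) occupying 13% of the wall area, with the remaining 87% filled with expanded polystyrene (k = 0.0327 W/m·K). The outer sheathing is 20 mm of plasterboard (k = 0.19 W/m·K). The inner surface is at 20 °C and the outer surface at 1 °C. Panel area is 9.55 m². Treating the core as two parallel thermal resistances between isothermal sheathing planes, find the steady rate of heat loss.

Q ≈ 952 W

Sheathing layers in series; stud and cavity paths in parallel between them.
R_inner = 0.01/(0.135×9.55) = 0.007756 K/W
R_stud  = 0.08/(54.9×0.13×9.55) = 0.001174 K/W
R_cav   = 0.08/(0.0327×0.87×9.55) = 0.2945 K/W
1/R_core = 1/R_stud + 1/R_cav → R_core = 0.001169 K/W
R_outer = 0.02/(0.19×9.55) = 0.01102 K/W
R_total = 0.01995 K/W
Q = ΔT/R_total = 19/0.01995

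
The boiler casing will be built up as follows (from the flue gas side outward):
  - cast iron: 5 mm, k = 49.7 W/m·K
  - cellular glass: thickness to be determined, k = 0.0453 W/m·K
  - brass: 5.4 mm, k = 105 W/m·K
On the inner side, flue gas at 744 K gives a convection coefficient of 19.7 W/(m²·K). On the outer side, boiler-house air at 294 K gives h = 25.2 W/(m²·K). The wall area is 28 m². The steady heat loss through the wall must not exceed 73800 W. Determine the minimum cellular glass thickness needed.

L ≈ 3.63 mm

Model the wall as resistances in series:
R_inner film = 1/(h_i·A) = 1/(19.7×28) = 0.001813 K/W
R_cast iron = L/(kA) = 0.005/(49.7×28) = 3.593×10^-6 K/W
R_brass = L/(kA) = 0.0054/(105×28) = 1.837×10^-6 K/W
R_outer film = 1/(h_o·A) = 1/(25.2×28) = 0.001417 K/W
Sum of the known resistances R_other = 0.003236 K/W
Required total resistance R_tot = ΔT/Q_allow = 450/73800 = 0.006098 K/W
R_cellular glass = R_tot − R_other = 0.002862 K/W
L = R·k·A = 0.002862×0.0453×28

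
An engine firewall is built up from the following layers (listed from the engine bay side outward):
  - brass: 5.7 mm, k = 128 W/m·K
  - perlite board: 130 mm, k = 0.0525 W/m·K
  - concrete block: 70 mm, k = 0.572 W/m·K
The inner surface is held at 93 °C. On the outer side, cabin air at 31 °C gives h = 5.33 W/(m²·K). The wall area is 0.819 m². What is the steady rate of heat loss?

Model the wall as resistances in series:
R_brass = L/(kA) = 0.0057/(128×0.819) = 5.437×10^-5 K/W
R_perlite board = L/(kA) = 0.13/(0.0525×0.819) = 3.023 K/W
R_concrete block = L/(kA) = 0.07/(0.572×0.819) = 0.1494 K/W
R_outer film = 1/(h_o·A) = 1/(5.33×0.819) = 0.2291 K/W
R_total = 3.402 K/W
Q = ΔT / R_total = 62 / 3.402

Q ≈ 18.2 W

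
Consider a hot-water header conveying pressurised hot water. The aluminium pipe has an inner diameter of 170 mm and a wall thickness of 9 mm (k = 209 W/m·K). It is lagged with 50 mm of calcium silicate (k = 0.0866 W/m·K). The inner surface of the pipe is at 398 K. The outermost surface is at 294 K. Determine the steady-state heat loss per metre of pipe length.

Radial resistances (cylindrical: R_cond = ln(r_o/r_i)/(2πkL), R_conv = 1/(h·2πrL)):
R_aluminium pipe wall = ln(94/85)/(2π×209×1) = 7.664×10^-5 K/W
R_calcium silicate = ln(144/94)/(2π×0.0866×1) = 0.7839 K/W
R_total = 0.7839 K/W
Q = ΔT/R_total = 104/0.7839

q′ ≈ 133 W/m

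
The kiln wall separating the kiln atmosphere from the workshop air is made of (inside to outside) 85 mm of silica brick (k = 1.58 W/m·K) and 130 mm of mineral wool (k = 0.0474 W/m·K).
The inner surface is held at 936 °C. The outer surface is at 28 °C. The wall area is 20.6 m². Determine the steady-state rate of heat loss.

Q ≈ 6690 W

Using the resistance-network approach (series):
R_silica brick = L/(kA) = 0.085/(1.58×20.6) = 0.002612 K/W
R_mineral wool = L/(kA) = 0.13/(0.0474×20.6) = 0.1331 K/W
R_total = 0.1357 K/W
Q = ΔT / R_total = 908 / 0.1357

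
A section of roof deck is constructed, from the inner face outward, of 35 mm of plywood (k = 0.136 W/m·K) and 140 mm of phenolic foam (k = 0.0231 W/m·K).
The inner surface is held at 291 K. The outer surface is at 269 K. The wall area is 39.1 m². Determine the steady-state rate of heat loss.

Using the resistance-network approach (series):
R_plywood = L/(kA) = 0.035/(0.136×39.1) = 0.006582 K/W
R_phenolic foam = L/(kA) = 0.14/(0.0231×39.1) = 0.155 K/W
R_total = 0.1616 K/W
Q = ΔT / R_total = 22 / 0.1616

Q ≈ 136 W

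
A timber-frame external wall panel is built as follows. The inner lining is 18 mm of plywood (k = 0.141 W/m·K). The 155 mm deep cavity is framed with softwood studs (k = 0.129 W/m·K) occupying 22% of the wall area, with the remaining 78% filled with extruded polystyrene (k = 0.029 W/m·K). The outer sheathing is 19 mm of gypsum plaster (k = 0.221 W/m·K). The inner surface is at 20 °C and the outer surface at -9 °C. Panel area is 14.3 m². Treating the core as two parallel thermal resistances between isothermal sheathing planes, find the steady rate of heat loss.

Sheathing layers in series; stud and cavity paths in parallel between them.
R_inner = 0.018/(0.141×14.3) = 0.008927 K/W
R_stud  = 0.155/(0.129×0.22×14.3) = 0.3819 K/W
R_cav   = 0.155/(0.029×0.78×14.3) = 0.4792 K/W
1/R_core = 1/R_stud + 1/R_cav → R_core = 0.2125 K/W
R_outer = 0.019/(0.221×14.3) = 0.006012 K/W
R_total = 0.2275 K/W
Q = ΔT/R_total = 29/0.2275

Q ≈ 127 W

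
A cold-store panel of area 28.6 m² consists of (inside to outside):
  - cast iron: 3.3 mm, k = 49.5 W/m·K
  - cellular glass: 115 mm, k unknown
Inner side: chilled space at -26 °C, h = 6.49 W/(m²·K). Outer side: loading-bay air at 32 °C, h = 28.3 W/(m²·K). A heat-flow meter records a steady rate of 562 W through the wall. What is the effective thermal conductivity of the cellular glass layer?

Treating each layer as a thermal resistance in series:
R_inner film = 1/(h_i·A) = 1/(6.49×28.6) = 0.005388 K/W
R_cast iron = L/(kA) = 0.0033/(49.5×28.6) = 2.331×10^-6 K/W
R_outer film = 1/(h_o·A) = 1/(28.3×28.6) = 0.001236 K/W
Sum of known resistances R_other = 0.006625 K/W
Total R = ΔT/Q = 58/562 = 0.1032 K/W
R_cellular glass = R_total − R_other = 0.09658 K/W
k = L/(R·A) = 0.115/(0.09658×28.6)

k ≈ 0.0416 W/(m·K)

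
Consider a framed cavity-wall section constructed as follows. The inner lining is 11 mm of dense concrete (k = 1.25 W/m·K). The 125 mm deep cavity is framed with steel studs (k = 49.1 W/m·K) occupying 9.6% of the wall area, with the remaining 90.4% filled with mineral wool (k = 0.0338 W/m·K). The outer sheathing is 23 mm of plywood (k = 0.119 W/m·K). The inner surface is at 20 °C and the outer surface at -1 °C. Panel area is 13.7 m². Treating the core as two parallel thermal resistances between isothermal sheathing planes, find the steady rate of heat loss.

Q ≈ 1260 W

Sheathing layers in series; stud and cavity paths in parallel between them.
R_inner = 0.011/(1.25×13.7) = 6.423×10^-4 K/W
R_stud  = 0.125/(49.1×0.096×13.7) = 0.001936 K/W
R_cav   = 0.125/(0.0338×0.904×13.7) = 0.2986 K/W
1/R_core = 1/R_stud + 1/R_cav → R_core = 0.001923 K/W
R_outer = 0.023/(0.119×13.7) = 0.01411 K/W
R_total = 0.01667 K/W
Q = ΔT/R_total = 21/0.01667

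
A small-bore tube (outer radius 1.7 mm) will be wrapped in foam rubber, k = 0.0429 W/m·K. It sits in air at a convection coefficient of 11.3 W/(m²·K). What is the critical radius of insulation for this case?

For a cylinder r_cr = k/h = 0.0429/11.3
r_cr = 3.8 mm; since the bare radius (1.7 mm) is below r_cr, adding a thin layer of insulation will *increase* heat loss.

r_cr ≈ 3.8 mm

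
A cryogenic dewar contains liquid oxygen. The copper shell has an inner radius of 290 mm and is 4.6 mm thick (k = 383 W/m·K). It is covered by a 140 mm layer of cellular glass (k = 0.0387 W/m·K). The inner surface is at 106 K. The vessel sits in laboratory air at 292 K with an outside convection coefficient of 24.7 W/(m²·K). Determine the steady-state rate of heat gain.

For a spherical shell R = (1/r₁ − 1/r₂)/(4πk); film R = 1/(h·4πr²). In series:
R_copper shell = (1/0.29 − 1/0.2946)/(4π×383) = 1.119×10^-5 K/W
R_cellular glass = (1/0.2946 − 1/0.4346)/(4π×0.0387) = 2.248 K/W
R_outer film = 1/(h·4πr_o²) = 1/(24.7×4π×0.4346²) = 0.01706 K/W
R_total = 2.266 K/W
Q = ΔT/R_total = 186/2.266

Q ≈ 82.1 W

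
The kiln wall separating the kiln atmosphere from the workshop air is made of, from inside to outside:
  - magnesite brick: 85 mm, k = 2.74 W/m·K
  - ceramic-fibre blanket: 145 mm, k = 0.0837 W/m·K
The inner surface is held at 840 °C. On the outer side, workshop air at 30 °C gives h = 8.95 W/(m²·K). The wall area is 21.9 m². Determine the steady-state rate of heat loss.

Q ≈ 9460 W

Thermal resistances in series:
R_magnesite brick = L/(kA) = 0.085/(2.74×21.9) = 0.001417 K/W
R_ceramic-fibre blanket = L/(kA) = 0.145/(0.0837×21.9) = 0.0791 K/W
R_outer film = 1/(h_o·A) = 1/(8.95×21.9) = 0.005102 K/W
R_total = 0.08562 K/W
Q = ΔT / R_total = 810 / 0.08562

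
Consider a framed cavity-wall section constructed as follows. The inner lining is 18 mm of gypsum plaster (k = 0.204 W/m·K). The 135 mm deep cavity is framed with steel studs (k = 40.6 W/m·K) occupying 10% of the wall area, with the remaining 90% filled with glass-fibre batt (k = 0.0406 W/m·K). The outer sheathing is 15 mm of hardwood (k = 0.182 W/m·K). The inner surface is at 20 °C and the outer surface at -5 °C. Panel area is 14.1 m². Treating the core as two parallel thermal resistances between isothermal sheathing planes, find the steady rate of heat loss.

Q ≈ 1730 W

Sheathing layers in series; stud and cavity paths in parallel between them.
R_inner = 0.018/(0.204×14.1) = 0.006258 K/W
R_stud  = 0.135/(40.6×0.1×14.1) = 0.002358 K/W
R_cav   = 0.135/(0.0406×0.9×14.1) = 0.262 K/W
1/R_core = 1/R_stud + 1/R_cav → R_core = 0.002337 K/W
R_outer = 0.015/(0.182×14.1) = 0.005845 K/W
R_total = 0.01444 K/W
Q = ΔT/R_total = 25/0.01444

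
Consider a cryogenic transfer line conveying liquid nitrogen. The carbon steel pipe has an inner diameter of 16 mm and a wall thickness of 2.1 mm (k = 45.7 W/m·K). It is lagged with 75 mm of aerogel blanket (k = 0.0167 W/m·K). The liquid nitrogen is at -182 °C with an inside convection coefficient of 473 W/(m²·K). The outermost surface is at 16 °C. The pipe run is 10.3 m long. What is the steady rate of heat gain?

Q ≈ 100 W

Treating each annulus and film as a series resistance:
R_inner film = 1/(h_i·2πr₁L) = 1/(473×2π×0.008×10.3) = 0.004083 K/W
R_carbon steel pipe wall = ln(10.1/8)/(2π×45.7×10.3) = 7.881×10^-5 K/W
R_aerogel blanket = ln(85.1/10.1)/(2π×0.0167×10.3) = 1.972 K/W
R_total = 1.976 K/W
Q = ΔT/R_total = 198/1.976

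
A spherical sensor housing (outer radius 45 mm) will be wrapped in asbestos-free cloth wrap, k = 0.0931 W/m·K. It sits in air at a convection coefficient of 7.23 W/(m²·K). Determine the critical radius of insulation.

r_cr ≈ 25.8 mm

For a sphere r_cr = 2k/h = 2×0.0931/7.23
r_cr = 25.8 mm; since the bare radius (45 mm) is above r_cr, any added insulation will reduce heat loss.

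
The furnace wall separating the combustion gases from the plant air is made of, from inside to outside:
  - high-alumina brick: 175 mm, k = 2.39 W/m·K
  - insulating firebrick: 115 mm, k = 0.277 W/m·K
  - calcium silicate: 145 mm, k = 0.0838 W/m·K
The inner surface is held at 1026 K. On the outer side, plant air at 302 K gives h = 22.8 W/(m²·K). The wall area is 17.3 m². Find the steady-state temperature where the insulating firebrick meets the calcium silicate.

T ≈ 870 K

Treating each layer as a thermal resistance in series:
R_high-alumina brick = L/(kA) = 0.175/(2.39×17.3) = 0.004232 K/W
R_insulating firebrick = L/(kA) = 0.115/(0.277×17.3) = 0.024 K/W
R_calcium silicate = L/(kA) = 0.145/(0.0838×17.3) = 0.1 K/W
R_outer film = 1/(h_o·A) = 1/(22.8×17.3) = 0.002535 K/W
R_total = 0.1308 K/W;  Q = ΔT/R_total = 724/0.1308 = 5536 W
T_interface = T_inner − Q·ΣR(inner→interface) = 1026 − 5540×0.02823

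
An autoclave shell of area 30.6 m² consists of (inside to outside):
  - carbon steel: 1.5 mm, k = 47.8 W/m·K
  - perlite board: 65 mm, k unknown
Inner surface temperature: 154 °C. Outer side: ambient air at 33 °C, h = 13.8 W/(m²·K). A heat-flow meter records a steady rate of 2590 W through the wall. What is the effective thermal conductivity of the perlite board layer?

k ≈ 0.0479 W/(m·K)

Model the wall as resistances in series:
R_carbon steel = L/(kA) = 0.0015/(47.8×30.6) = 1.026×10^-6 K/W
R_outer film = 1/(h_o·A) = 1/(13.8×30.6) = 0.002368 K/W
Sum of known resistances R_other = 0.002369 K/W
Total R = ΔT/Q = 121/2590 = 0.04672 K/W
R_perlite board = R_total − R_other = 0.04435 K/W
k = L/(R·A) = 0.065/(0.04435×30.6)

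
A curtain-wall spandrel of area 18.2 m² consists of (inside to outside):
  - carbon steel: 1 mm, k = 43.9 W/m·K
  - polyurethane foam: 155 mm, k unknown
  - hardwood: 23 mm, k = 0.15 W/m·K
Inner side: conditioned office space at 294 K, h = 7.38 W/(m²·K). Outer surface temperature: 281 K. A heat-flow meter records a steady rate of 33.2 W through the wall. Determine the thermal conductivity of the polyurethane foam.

k ≈ 0.0227 W/(m·K)

Series thermal resistances:
R_inner film = 1/(h_i·A) = 1/(7.38×18.2) = 0.007445 K/W
R_carbon steel = L/(kA) = 0.001/(43.9×18.2) = 1.252×10^-6 K/W
R_hardwood = L/(kA) = 0.023/(0.15×18.2) = 0.008425 K/W
Sum of known resistances R_other = 0.01587 K/W
Total R = ΔT/Q = 13/33.2 = 0.3916 K/W
R_polyurethane foam = R_total − R_other = 0.3757 K/W
k = L/(R·A) = 0.155/(0.3757×18.2)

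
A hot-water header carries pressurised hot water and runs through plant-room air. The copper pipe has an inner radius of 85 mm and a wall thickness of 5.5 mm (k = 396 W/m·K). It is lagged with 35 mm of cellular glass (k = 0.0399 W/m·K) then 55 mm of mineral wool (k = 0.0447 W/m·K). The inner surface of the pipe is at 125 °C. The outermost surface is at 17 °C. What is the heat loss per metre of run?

Treating each annulus and film as a series resistance:
R_copper pipe wall = ln(90.5/85)/(2π×396×1) = 2.52×10^-5 K/W
R_cellular glass = ln(125.5/90.5)/(2π×0.0399×1) = 1.304 K/W
R_mineral wool = ln(180.5/125.5)/(2π×0.0447×1) = 1.294 K/W
R_total = 2.598 K/W
Q = ΔT/R_total = 108/2.598

q′ ≈ 41.6 W/m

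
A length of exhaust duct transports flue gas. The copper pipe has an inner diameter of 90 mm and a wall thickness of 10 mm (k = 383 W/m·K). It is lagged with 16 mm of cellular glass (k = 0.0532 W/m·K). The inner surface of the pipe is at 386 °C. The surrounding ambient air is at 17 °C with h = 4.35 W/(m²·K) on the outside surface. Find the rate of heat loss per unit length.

Per-layer cylindrical resistances, series-summed:
R_copper pipe wall = ln(55/45)/(2π×383×1) = 8.339×10^-5 K/W
R_cellular glass = ln(71/55)/(2π×0.0532×1) = 0.7639 K/W
R_outer film = 1/(h_o·2πr_oL) = 1/(4.35×2π×0.071×1) = 0.5153 K/W
R_total = 1.279 K/W
Q = ΔT/R_total = 369/1.279

q′ ≈ 288 W/m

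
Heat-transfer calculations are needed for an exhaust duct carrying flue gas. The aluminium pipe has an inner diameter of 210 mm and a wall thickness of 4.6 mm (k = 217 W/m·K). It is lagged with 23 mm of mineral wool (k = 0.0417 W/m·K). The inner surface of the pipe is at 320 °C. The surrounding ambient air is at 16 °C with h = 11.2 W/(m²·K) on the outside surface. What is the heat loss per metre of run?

For a radial system each layer contributes R = ln(r_out/r_in)/(2πkL); films add R = 1/(hA).
R_aluminium pipe wall = ln(109.6/105)/(2π×217×1) = 3.145×10^-5 K/W
R_mineral wool = ln(132.6/109.6)/(2π×0.0417×1) = 0.7271 K/W
R_outer film = 1/(h_o·2πr_oL) = 1/(11.2×2π×0.1326×1) = 0.1072 K/W
R_total = 0.8343 K/W
Q = ΔT/R_total = 304/0.8343

q′ ≈ 364 W/m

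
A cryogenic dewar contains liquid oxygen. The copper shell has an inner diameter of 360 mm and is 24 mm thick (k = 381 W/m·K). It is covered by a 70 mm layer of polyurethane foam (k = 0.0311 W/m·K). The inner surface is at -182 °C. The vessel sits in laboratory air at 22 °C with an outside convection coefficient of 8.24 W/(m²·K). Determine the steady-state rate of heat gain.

Spherical conduction: R = (1/r_in − 1/r_out)/(4πk) per layer; series-sum.
R_copper shell = (1/0.18 − 1/0.204)/(4π×381) = 1.365×10^-4 K/W
R_polyurethane foam = (1/0.204 − 1/0.274)/(4π×0.0311) = 3.204 K/W
R_outer film = 1/(h·4πr_o²) = 1/(8.24×4π×0.274²) = 0.1286 K/W
R_total = 3.333 K/W
Q = ΔT/R_total = 204/3.333

Q ≈ 61.2 W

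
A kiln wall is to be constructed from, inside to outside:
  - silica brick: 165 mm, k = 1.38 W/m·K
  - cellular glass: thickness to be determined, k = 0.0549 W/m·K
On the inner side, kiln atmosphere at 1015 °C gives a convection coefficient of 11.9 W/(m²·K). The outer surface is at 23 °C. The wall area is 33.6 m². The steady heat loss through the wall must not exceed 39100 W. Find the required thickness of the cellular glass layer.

L ≈ 35.6 mm

Thermal resistances in series:
R_inner film = 1/(h_i·A) = 1/(11.9×33.6) = 0.002501 K/W
R_silica brick = L/(kA) = 0.165/(1.38×33.6) = 0.003558 K/W
Sum of the known resistances R_other = 0.006059 K/W
Required total resistance R_tot = ΔT/Q_allow = 992/39100 = 0.02537 K/W
R_cellular glass = R_tot − R_other = 0.01931 K/W
L = R·k·A = 0.01931×0.0549×33.6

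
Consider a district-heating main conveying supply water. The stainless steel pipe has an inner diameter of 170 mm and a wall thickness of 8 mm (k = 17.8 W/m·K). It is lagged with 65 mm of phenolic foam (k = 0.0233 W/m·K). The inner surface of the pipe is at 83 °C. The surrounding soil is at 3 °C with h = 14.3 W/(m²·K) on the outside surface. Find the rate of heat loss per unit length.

q′ ≈ 21.7 W/m

Cylindrical conduction, so R = ln(r₂/r₁)/(2πkL) per layer, in series:
R_stainless steel pipe wall = ln(93/85)/(2π×17.8×1) = 8.043×10^-4 K/W
R_phenolic foam = ln(158/93)/(2π×0.0233×1) = 3.62 K/W
R_outer film = 1/(h_o·2πr_oL) = 1/(14.3×2π×0.158×1) = 0.07044 K/W
R_total = 3.691 K/W
Q = ΔT/R_total = 80/3.691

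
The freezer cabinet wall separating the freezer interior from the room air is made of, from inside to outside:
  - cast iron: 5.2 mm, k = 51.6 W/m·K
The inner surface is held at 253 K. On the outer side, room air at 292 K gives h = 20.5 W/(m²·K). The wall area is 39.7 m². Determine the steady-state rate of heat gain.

Using the resistance-network approach (series):
R_cast iron = L/(kA) = 0.0052/(51.6×39.7) = 2.538×10^-6 K/W
R_outer film = 1/(h_o·A) = 1/(20.5×39.7) = 0.001229 K/W
R_total = 0.001231 K/W
Q = ΔT / R_total = 39 / 0.001231

Q ≈ 31700 W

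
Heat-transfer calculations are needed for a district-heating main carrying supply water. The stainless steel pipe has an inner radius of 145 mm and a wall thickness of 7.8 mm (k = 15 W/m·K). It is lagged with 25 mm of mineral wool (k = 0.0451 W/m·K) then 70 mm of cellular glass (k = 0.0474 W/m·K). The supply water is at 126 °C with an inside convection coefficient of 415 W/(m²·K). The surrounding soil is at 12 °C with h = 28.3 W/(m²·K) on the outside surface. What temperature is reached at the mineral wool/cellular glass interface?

T ≈ 89.4 °C

Radial resistances (cylindrical: R_cond = ln(r_o/r_i)/(2πkL), R_conv = 1/(h·2πrL)):
R_inner film = 1/(h_i·2πr₁L) = 1/(415×2π×0.145×1) = 0.002645 K/W
R_stainless steel pipe wall = ln(152.8/145)/(2π×15×1) = 5.559×10^-4 K/W
R_mineral wool = ln(177.8/152.8)/(2π×0.0451×1) = 0.5347 K/W
R_cellular glass = ln(247.8/177.8)/(2π×0.0474×1) = 1.115 K/W
R_outer film = 1/(h_o·2πr_oL) = 1/(28.3×2π×0.2478×1) = 0.0227 K/W
R_total = 1.675 K/W
Q = ΔT/R_total = 114/1.675
Q = 68 W/m
T_interface = T_inner − Q·ΣR(inner→interface) = 126 − 68×0.5379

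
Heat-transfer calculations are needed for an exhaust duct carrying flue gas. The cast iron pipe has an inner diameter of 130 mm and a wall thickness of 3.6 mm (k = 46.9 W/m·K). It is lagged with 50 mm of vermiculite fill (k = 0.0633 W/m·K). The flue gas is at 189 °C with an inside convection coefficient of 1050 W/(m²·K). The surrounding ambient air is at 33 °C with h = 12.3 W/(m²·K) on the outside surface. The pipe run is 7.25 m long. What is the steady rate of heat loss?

Q ≈ 760 W

Cylindrical conduction, so R = ln(r₂/r₁)/(2πkL) per layer, in series:
R_inner film = 1/(h_i·2πr₁L) = 1/(1050×2π×0.065×7.25) = 3.216×10^-4 K/W
R_cast iron pipe wall = ln(68.6/65)/(2π×46.9×7.25) = 2.523×10^-5 K/W
R_vermiculite fill = ln(118.6/68.6)/(2π×0.0633×7.25) = 0.1899 K/W
R_outer film = 1/(h_o·2πr_oL) = 1/(12.3×2π×0.1186×7.25) = 0.01505 K/W
R_total = 0.2053 K/W
Q = ΔT/R_total = 156/0.2053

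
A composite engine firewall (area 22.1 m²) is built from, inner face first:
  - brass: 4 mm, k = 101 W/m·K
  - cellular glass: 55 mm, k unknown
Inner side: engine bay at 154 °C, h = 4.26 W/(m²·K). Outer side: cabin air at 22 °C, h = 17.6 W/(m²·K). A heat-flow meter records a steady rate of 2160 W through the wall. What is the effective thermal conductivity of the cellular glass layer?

Using the resistance-network approach (series):
R_inner film = 1/(h_i·A) = 1/(4.26×22.1) = 0.01062 K/W
R_brass = L/(kA) = 0.004/(101×22.1) = 1.792×10^-6 K/W
R_outer film = 1/(h_o·A) = 1/(17.6×22.1) = 0.002571 K/W
Sum of known resistances R_other = 0.01319 K/W
Total R = ΔT/Q = 132/2160 = 0.06111 K/W
R_cellular glass = R_total − R_other = 0.04792 K/W
k = L/(R·A) = 0.055/(0.04792×22.1)

k ≈ 0.0519 W/(m·K)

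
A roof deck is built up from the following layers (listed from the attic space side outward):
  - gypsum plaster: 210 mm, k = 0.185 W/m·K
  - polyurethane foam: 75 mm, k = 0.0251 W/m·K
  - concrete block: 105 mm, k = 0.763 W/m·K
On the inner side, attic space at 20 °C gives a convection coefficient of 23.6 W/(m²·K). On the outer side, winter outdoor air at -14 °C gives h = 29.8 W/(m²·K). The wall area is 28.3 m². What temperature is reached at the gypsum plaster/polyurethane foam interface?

T ≈ 10.8 °C

Using the resistance-network approach (series):
R_inner film = 1/(h_i·A) = 1/(23.6×28.3) = 0.001497 K/W
R_gypsum plaster = L/(kA) = 0.21/(0.185×28.3) = 0.04011 K/W
R_polyurethane foam = L/(kA) = 0.075/(0.0251×28.3) = 0.1056 K/W
R_concrete block = L/(kA) = 0.105/(0.763×28.3) = 0.004863 K/W
R_outer film = 1/(h_o·A) = 1/(29.8×28.3) = 0.001186 K/W
R_total = 0.1532 K/W;  Q = ΔT/R_total = 34/0.1532 = 221.9 W
T_interface = T_inner − Q·ΣR(inner→interface) = 20 − 222×0.04161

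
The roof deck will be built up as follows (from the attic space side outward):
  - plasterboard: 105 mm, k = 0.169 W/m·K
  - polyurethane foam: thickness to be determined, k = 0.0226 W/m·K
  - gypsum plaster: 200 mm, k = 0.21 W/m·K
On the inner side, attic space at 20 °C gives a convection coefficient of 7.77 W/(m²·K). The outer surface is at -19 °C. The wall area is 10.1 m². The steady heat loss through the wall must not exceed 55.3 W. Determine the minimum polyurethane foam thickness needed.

Using the resistance-network approach (series):
R_inner film = 1/(h_i·A) = 1/(7.77×10.1) = 0.01274 K/W
R_plasterboard = L/(kA) = 0.105/(0.169×10.1) = 0.06152 K/W
R_gypsum plaster = L/(kA) = 0.2/(0.21×10.1) = 0.0943 K/W
Sum of the known resistances R_other = 0.1686 K/W
Required total resistance R_tot = ΔT/Q_allow = 39/55.3 = 0.7052 K/W
R_polyurethane foam = R_tot − R_other = 0.5367 K/W
L = R·k·A = 0.5367×0.0226×10.1

L ≈ 123 mm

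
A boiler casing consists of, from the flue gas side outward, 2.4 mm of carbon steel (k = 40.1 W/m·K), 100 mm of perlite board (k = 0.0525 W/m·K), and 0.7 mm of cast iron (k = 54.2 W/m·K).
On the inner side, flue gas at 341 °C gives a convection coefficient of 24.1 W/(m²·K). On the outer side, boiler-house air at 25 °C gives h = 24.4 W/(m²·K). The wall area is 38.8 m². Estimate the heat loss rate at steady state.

Q ≈ 6170 W

Thermal resistances in series:
R_inner film = 1/(h_i·A) = 1/(24.1×38.8) = 0.001069 K/W
R_carbon steel = L/(kA) = 0.0024/(40.1×38.8) = 1.543×10^-6 K/W
R_perlite board = L/(kA) = 0.1/(0.0525×38.8) = 0.04909 K/W
R_cast iron = L/(kA) = 0.0007/(54.2×38.8) = 3.329×10^-7 K/W
R_outer film = 1/(h_o·A) = 1/(24.4×38.8) = 0.001056 K/W
R_total = 0.05122 K/W
Q = ΔT / R_total = 316 / 0.05122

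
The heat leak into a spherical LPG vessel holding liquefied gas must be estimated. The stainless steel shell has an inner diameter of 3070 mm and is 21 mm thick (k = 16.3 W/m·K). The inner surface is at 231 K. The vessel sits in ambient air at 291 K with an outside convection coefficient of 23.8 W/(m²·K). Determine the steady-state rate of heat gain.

Spherical conduction: R = (1/r_in − 1/r_out)/(4πk) per layer; series-sum.
R_stainless steel shell = (1/1.535 − 1/1.556)/(4π×16.3) = 4.292×10^-5 K/W
R_outer film = 1/(h·4πr_o²) = 1/(23.8×4π×1.556²) = 0.001381 K/W
R_total = 0.001424 K/W
Q = ΔT/R_total = 60/0.001424

Q ≈ 42100 W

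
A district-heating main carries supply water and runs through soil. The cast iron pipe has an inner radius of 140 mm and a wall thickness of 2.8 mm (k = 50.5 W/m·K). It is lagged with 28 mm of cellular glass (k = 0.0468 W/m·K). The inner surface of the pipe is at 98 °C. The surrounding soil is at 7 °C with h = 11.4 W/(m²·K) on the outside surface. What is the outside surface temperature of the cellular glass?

T ≈ 17.8 °C

Treating each annulus and film as a series resistance:
R_cast iron pipe wall = ln(142.8/140)/(2π×50.5×1) = 6.241×10^-5 K/W
R_cellular glass = ln(170.8/142.8)/(2π×0.0468×1) = 0.6089 K/W
R_outer film = 1/(h_o·2πr_oL) = 1/(11.4×2π×0.1708×1) = 0.08174 K/W
R_total = 0.6907 K/W
Q = ΔT/R_total = 91/0.6907
Q = 132 W/m
T_interface = T_inner − Q·ΣR(inner→interface) = 98 − 132×0.609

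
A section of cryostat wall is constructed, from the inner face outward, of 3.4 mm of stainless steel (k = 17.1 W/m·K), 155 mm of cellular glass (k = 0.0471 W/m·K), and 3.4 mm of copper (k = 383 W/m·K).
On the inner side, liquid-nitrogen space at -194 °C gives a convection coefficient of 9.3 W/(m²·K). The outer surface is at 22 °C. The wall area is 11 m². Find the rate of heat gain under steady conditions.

Q ≈ 699 W

Model the wall as resistances in series:
R_inner film = 1/(h_i·A) = 1/(9.3×11) = 0.009775 K/W
R_stainless steel = L/(kA) = 0.0034/(17.1×11) = 1.808×10^-5 K/W
R_cellular glass = L/(kA) = 0.155/(0.0471×11) = 0.2992 K/W
R_copper = L/(kA) = 0.0034/(383×11) = 8.07×10^-7 K/W
R_total = 0.309 K/W
Q = ΔT / R_total = 216 / 0.309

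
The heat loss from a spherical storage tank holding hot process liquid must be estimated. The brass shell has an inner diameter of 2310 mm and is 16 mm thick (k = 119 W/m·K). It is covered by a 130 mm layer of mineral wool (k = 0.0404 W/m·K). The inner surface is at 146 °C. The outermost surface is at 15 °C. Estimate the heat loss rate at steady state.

Q ≈ 779 W

Spherical conduction: R = (1/r_in − 1/r_out)/(4πk) per layer; series-sum.
R_brass shell = (1/1.155 − 1/1.171)/(4π×119) = 7.911×10^-6 K/W
R_mineral wool = (1/1.171 − 1/1.301)/(4π×0.0404) = 0.1681 K/W
R_total = 0.1681 K/W
Q = ΔT/R_total = 131/0.1681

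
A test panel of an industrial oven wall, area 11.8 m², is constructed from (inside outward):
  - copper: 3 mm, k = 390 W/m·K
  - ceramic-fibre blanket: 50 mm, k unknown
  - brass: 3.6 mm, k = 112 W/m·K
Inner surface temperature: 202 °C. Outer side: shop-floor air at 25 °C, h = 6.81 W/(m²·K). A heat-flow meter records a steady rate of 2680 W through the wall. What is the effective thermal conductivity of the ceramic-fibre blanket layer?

Model the wall as resistances in series:
R_copper = L/(kA) = 0.003/(390×11.8) = 6.519×10^-7 K/W
R_brass = L/(kA) = 0.0036/(112×11.8) = 2.724×10^-6 K/W
R_outer film = 1/(h_o·A) = 1/(6.81×11.8) = 0.01244 K/W
Sum of known resistances R_other = 0.01245 K/W
Total R = ΔT/Q = 177/2680 = 0.06604 K/W
R_ceramic-fibre blanket = R_total − R_other = 0.0536 K/W
k = L/(R·A) = 0.05/(0.0536×11.8)

k ≈ 0.0791 W/(m·K)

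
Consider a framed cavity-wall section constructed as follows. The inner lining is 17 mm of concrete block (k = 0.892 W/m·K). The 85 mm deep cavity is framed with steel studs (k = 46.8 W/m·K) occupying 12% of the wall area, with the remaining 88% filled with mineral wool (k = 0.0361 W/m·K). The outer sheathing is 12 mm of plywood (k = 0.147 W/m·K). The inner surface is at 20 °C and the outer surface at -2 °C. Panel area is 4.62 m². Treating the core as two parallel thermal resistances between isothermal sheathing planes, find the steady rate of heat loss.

Q ≈ 878 W

Sheathing layers in series; stud and cavity paths in parallel between them.
R_inner = 0.017/(0.892×4.62) = 0.004125 K/W
R_stud  = 0.085/(46.8×0.12×4.62) = 0.003276 K/W
R_cav   = 0.085/(0.0361×0.88×4.62) = 0.5791 K/W
1/R_core = 1/R_stud + 1/R_cav → R_core = 0.003258 K/W
R_outer = 0.012/(0.147×4.62) = 0.01767 K/W
R_total = 0.02505 K/W
Q = ΔT/R_total = 22/0.02505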